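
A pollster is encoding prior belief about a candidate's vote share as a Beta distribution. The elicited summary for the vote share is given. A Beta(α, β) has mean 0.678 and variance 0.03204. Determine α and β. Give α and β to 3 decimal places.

Write ν = α+β; then α = μν and Var = μ(1−μ)/(ν+1).
ν = μ(1−μ)/Var − 1 = 0.218316/0.03204 − 1 = 5.8139.
α = 0.678·5.8139 = 3.942, β = 0.322·5.8139 = 1.872.

α = 3.942, β = 1.872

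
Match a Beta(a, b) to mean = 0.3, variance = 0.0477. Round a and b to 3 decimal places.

By moment matching, a+b = μ(1−μ)/σ² − 1 = (0.3·0.7)/0.0477 − 1 = 4.4025 − 1 = 3.4025.
Since a/(a+b) = μ, a = 0.3·3.4025 = 1.021 and b = 0.7·3.4025 = 2.382.

a = 1.021, b = 2.382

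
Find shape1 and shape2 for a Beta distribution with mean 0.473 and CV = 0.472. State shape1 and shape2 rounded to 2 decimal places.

σ = CV·μ = 0.472×0.473 = 0.22326, so σ² = 0.049843.
s+1 = μ(1−μ)/σ² = 0.249271/0.049843 = 5.0011, so s = shape1+shape2 = 4.0011.
shape1 = μs = 1.89, shape2 = (1−μ)s = 2.11.

shape1 = 1.89, shape2 = 2.11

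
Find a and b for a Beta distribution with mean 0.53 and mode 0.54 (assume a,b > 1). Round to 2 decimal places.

a = 4.24, b = 3.76

Let s = a+b. Mean gives a = μs = 0.53s; mode gives (a−1)/(s−2) = 0.54.
Substituting: 0.53s − 1 = 0.54(s−2) = 0.54s − 1.08, so -0.01s = -0.08 and s = 8.0000.
Then a = 0.53×8.0000 = 4.24 and b = s−a = 3.76.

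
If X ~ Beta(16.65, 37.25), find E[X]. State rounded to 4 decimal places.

0.3089

E[X] = α/(α+β) = 16.65/53.90 = 0.3089.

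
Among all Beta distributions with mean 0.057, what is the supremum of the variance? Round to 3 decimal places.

Var = μ(1−μ)/(α+β+1), which approaches μ(1−μ) as α+β → 0.
So the supremum is μ(1−μ) = 0.057×0.943 = 0.054.

0.054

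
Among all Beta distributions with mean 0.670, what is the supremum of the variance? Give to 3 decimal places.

For fixed mean μ the Beta variance is μ(1−μ)/(α+β+1), increasing as α+β decreases.
Its least upper bound (not attained) is μ(1−μ) = 0.670·0.330 = 0.221.

0.221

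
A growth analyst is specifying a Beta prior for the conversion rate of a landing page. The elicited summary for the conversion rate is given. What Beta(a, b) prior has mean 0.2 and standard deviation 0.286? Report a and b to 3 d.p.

a = 0.191, b = 0.765

First σ² = 0.081796. Setting a = μn, b = (1−μ)n with n = a+b,
μ(1−μ)/(n+1) = 0.081796 ⇒ n+1 = 0.16/0.081796 = 1.9561 ⇒ n = 0.9561.
Hence a = 0.2×0.9561 = 0.191, b = 0.8×0.9561 = 0.765.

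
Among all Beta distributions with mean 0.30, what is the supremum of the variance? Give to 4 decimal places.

Var = μ(1−μ)/(α+β+1), which approaches μ(1−μ) as α+β → 0.
So the supremum is μ(1−μ) = 0.30×0.70 = 0.2100.

0.2100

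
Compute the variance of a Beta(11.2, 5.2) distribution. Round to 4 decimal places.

α+β = 16.4 and αβ = 58.24, so Var = αβ/[(α+β)²(α+β+1)] = 58.24/4679.904 = 0.0124.

0.0124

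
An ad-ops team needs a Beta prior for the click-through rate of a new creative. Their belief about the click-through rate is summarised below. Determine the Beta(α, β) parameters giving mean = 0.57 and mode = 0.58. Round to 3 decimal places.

α = 9.120, β = 6.880

Let s = α+β. Mean gives α = μs = 0.57s; mode gives (α−1)/(s−2) = 0.58.
Substituting: 0.57s − 1 = 0.58(s−2) = 0.58s − 1.16, so -0.01s = -0.16 and s = 16.0000.
Then α = 0.57×16.0000 = 9.120 and β = s−α = 6.880.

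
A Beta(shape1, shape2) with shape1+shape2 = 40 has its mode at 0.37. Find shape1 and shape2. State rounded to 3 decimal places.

shape1 = 15.060, shape2 = 24.940

Since the density peak of Beta(shape1,shape2) is at (shape1−1)/(shape1+shape2−2),
shape1 = 1 + 0.37(40−2) = 15.060 and shape2 = 40 − 15.060 = 24.940.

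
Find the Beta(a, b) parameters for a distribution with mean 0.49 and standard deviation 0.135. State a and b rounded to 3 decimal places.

Variance = 0.135² = 0.018225. The moment-matching identity a+b = μ(1−μ)/Var − 1 gives
a+b = 0.2499/0.018225 − 1 = 12.7119, so a = μ·12.7119 = 6.229 and b = (1−μ)·12.7119 = 6.483.

a = 6.229, b = 6.483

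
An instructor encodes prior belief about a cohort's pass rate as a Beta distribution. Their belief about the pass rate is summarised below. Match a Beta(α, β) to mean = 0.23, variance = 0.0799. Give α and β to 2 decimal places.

By moment matching, α+β = μ(1−μ)/σ² − 1 = (0.23·0.77)/0.0799 − 1 = 2.2165 − 1 = 1.2165.
Since α/(α+β) = μ, α = 0.23·1.2165 = 0.28 and β = 0.77·1.2165 = 0.94.

α = 0.28, β = 0.94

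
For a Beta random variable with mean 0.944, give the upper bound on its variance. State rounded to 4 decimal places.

0.0529

Var = μ(1−μ)/(α+β+1), which approaches μ(1−μ) as α+β → 0.
So the supremum is μ(1−μ) = 0.944×0.056 = 0.0529.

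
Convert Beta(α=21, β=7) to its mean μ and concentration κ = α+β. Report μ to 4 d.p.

κ = α+β = 21+7 = 28; μ = α/κ = 21/28 = 0.7500.

μ = 0.7500, κ = 28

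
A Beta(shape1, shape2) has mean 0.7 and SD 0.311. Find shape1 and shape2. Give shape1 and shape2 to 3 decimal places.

shape1 = 0.820, shape2 = 0.351

First σ² = 0.096721. Setting shape1 = μn, shape2 = (1−μ)n with n = shape1+shape2,
μ(1−μ)/(n+1) = 0.096721 ⇒ n+1 = 0.21/0.096721 = 2.1712 ⇒ n = 1.1712.
Hence shape1 = 0.7×1.1712 = 0.820, shape2 = 0.3×1.1712 = 0.351.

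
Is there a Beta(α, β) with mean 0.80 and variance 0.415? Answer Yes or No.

For any Beta, Var(X) < E[X]·(1−E[X]).
Here μ(1−μ) = 0.80×0.20 = 0.1600, and 0.415 ≥ 0.1600.

No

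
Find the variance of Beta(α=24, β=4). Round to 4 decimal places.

α+β = 28 and αβ = 96, so Var = αβ/[(α+β)²(α+β+1)] = 96/22736 = 0.0042.

0.0042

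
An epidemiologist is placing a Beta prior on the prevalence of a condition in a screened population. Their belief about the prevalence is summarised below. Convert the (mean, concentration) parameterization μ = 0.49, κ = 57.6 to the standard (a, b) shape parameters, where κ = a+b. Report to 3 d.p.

a = μκ = 0.49×57.6 = 28.224 and b = (1−μ)κ = 0.51×57.6 = 29.376.

a = 28.224, b = 29.376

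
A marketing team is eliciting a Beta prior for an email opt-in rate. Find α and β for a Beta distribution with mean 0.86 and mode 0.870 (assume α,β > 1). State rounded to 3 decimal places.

α = 63.640, β = 10.360

Let s = α+β. Mean gives α = μs = 0.86s; mode gives (α−1)/(s−2) = 0.870.
Substituting: 0.86s − 1 = 0.870(s−2) = 0.870s − 1.740, so -0.010s = -0.740 and s = 74.0000.
Then α = 0.86×74.0000 = 63.640 and β = s−α = 10.360.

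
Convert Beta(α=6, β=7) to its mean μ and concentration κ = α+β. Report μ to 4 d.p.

κ = α+β = 6+7 = 13; μ = α/κ = 6/13 = 0.4615.

μ = 0.4615, κ = 13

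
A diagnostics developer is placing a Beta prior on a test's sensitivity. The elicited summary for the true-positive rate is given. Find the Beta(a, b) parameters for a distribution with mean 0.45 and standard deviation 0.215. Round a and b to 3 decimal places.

a = 1.959, b = 2.395

First σ² = 0.046225. Setting a = μn, b = (1−μ)n with n = a+b,
μ(1−μ)/(n+1) = 0.046225 ⇒ n+1 = 0.2475/0.046225 = 5.3542 ⇒ n = 4.3542.
Hence a = 0.45×4.3542 = 1.959, b = 0.55×4.3542 = 2.395.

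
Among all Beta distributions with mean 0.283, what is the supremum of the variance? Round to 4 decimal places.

0.2029

Var = μ(1−μ)/(α+β+1), which approaches μ(1−μ) as α+β → 0.
So the supremum is μ(1−μ) = 0.283×0.717 = 0.2029.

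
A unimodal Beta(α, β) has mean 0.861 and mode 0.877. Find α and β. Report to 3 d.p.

α = 40.575, β = 6.550

Let s = α+β. Mean gives α = μs = 0.861s; mode gives (α−1)/(s−2) = 0.877.
Substituting: 0.861s − 1 = 0.877(s−2) = 0.877s − 1.754, so -0.016s = -0.754 and s = 47.1250.
Then α = 0.861×47.1250 = 40.575 and β = s−α = 6.550.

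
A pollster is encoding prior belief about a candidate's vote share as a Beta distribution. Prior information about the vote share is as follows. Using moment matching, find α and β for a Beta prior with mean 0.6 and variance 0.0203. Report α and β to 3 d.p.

By moment matching, α+β = μ(1−μ)/σ² − 1 = (0.6·0.4)/0.0203 − 1 = 11.8227 − 1 = 10.8227.
Since α/(α+β) = μ, α = 0.6·10.8227 = 6.494 and β = 0.4·10.8227 = 4.329.

α = 6.494, β = 4.329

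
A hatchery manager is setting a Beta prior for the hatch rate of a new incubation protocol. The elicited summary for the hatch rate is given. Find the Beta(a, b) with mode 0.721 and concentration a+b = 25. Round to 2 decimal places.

Since the density peak of Beta(a,b) is at (a−1)/(a+b−2),
a = 1 + 0.721(25−2) = 17.58 and b = 25 − 17.58 = 7.42.

a = 17.58, b = 7.42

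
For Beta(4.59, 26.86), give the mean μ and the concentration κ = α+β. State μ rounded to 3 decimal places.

μ = 0.146, κ = 31.45

κ = α+β = 4.59+26.86 = 31.45; μ = α/κ = 4.59/31.45 = 0.146.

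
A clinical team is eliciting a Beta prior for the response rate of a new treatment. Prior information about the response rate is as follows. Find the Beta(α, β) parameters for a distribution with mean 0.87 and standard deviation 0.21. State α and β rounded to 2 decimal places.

First σ² = 0.0441. Setting α = μn, β = (1−μ)n with n = α+β,
μ(1−μ)/(n+1) = 0.0441 ⇒ n+1 = 0.1131/0.0441 = 2.5646 ⇒ n = 1.5646.
Hence α = 0.87×1.5646 = 1.36, β = 0.13×1.5646 = 0.20.

α = 1.36, β = 0.20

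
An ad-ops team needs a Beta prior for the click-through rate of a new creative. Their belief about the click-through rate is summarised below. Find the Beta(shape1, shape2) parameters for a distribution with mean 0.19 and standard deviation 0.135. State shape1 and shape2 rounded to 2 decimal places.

shape1 = 1.41, shape2 = 6.03

Variance = 0.135² = 0.018225. The moment-matching identity shape1+shape2 = μ(1−μ)/Var − 1 gives
shape1+shape2 = 0.1539/0.018225 − 1 = 7.4444, so shape1 = μ·7.4444 = 1.41 and shape2 = (1−μ)·7.4444 = 6.03.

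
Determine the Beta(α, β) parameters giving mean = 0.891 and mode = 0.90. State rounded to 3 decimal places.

With s = α+β: μ = α/s and mode = (α−1)/(s−2). Eliminating α = μs,
μs − 1 = m(s−2) ⇒ s(μ−m) = 1−2m ⇒ s = -0.80/-0.009 = 88.8889.
So α = μs = 79.200, β = (1−μ)s = 9.689.

α = 79.200, β = 9.689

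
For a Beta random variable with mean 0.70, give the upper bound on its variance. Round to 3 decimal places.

0.210

For fixed mean μ the Beta variance is μ(1−μ)/(α+β+1), increasing as α+β decreases.
Its least upper bound (not attained) is μ(1−μ) = 0.70·0.30 = 0.210.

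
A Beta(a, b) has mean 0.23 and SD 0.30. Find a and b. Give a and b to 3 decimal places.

a = 0.223, b = 0.745

First σ² = 0.0900. Setting a = μn, b = (1−μ)n with n = a+b,
μ(1−μ)/(n+1) = 0.0900 ⇒ n+1 = 0.1771/0.0900 = 1.9678 ⇒ n = 0.9678.
Hence a = 0.23×0.9678 = 0.223, b = 0.77×0.9678 = 0.745.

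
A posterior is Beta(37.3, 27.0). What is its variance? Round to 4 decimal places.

0.0037

Var = αβ/[(α+β)²(α+β+1)] = (37.3×27.0)/(64.3²×65.3) = 1007.10/269982.197 = 0.0037.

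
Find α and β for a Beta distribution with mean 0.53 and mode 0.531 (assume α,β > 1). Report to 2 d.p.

α = 32.86, β = 29.14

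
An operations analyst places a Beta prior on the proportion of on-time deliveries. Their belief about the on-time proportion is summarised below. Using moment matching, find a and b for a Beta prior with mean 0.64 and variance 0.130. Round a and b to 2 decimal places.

Let s = a+b. The Beta variance is μ(1−μ)/(s+1).
So s+1 = μ(1−μ)/σ² = (0.64×0.36)/0.130 = 0.2304/0.130 = 1.7723, giving s = 0.7723.
Then a = μs = 0.64×0.7723 = 0.49 and b = (1−μ)s = 0.36×0.7723 = 0.28.

a = 0.49, b = 0.28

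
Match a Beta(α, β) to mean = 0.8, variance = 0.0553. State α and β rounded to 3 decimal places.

Let s = α+β. The Beta variance is μ(1−μ)/(s+1).
So s+1 = μ(1−μ)/σ² = (0.8×0.2)/0.0553 = 0.16/0.0553 = 2.8933, giving s = 1.8933.
Then α = μs = 0.8×1.8933 = 1.515 and β = (1−μ)s = 0.2×1.8933 = 0.379.

α = 1.515, β = 0.379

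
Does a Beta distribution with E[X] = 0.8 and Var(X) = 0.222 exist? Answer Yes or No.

The Beta variance bound is σ² < μ(1−μ).
Here μ(1−μ) = 0.8×0.2 = 0.16, and 0.222 ≥ 0.16.

No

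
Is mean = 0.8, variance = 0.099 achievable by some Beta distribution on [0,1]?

Yes

For any Beta, Var(X) < E[X]·(1−E[X]).
Here μ(1−μ) = 0.8×0.2 = 0.16, and 0.099 < 0.16.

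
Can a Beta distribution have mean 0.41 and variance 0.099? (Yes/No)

Yes

The Beta variance bound is σ² < μ(1−μ).
Here μ(1−μ) = 0.41×0.59 = 0.2419, and 0.099 < 0.2419.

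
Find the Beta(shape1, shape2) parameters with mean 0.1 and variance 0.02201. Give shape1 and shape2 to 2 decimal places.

Write ν = shape1+shape2; then shape1 = μν and Var = μ(1−μ)/(ν+1).
ν = μ(1−μ)/Var − 1 = 0.09/0.02201 − 1 = 3.0891.
shape1 = 0.1·3.0891 = 0.31, shape2 = 0.9·3.0891 = 2.78.

shape1 = 0.31, shape2 = 2.78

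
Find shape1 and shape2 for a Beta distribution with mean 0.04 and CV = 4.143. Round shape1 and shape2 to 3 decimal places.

σ = CV·μ = 4.143×0.04 = 0.16572, so σ² = 0.027463.
s+1 = μ(1−μ)/σ² = 0.0384/0.027463 = 1.3982, so s = shape1+shape2 = 0.3982.
shape1 = μs = 0.016, shape2 = (1−μ)s = 0.382.

shape1 = 0.016, shape2 = 0.382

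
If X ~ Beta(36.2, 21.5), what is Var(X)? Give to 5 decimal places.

μ = 36.2/57.7 = 0.627383; Var = μ(1−μ)/(α+β+1) = 0.2337736/58.7 = 0.00398.

0.00398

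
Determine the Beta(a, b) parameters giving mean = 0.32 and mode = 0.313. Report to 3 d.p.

a = 17.097, b = 36.331

Let s = a+b. Mean gives a = μs = 0.32s; mode gives (a−1)/(s−2) = 0.313.
Substituting: 0.32s − 1 = 0.313(s−2) = 0.313s − 0.626, so 0.007s = 0.374 and s = 53.4286.
Then a = 0.32×53.4286 = 17.097 and b = s−a = 36.331.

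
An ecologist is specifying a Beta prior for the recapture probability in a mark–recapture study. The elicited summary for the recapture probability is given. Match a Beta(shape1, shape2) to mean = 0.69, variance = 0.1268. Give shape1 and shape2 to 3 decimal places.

Write ν = shape1+shape2; then shape1 = μν and Var = μ(1−μ)/(ν+1).
ν = μ(1−μ)/Var − 1 = 0.2139/0.1268 − 1 = 0.6869.
shape1 = 0.69·0.6869 = 0.474, shape2 = 0.31·0.6869 = 0.213.

shape1 = 0.474, shape2 = 0.213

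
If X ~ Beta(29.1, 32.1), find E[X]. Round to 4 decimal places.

0.4755

E[X] = α/(α+β) = 29.1/61.2 = 0.4755.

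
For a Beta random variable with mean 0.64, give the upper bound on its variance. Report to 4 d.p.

For fixed mean μ the Beta variance is μ(1−μ)/(α+β+1), increasing as α+β decreases.
Its least upper bound (not attained) is μ(1−μ) = 0.64·0.36 = 0.2304.

0.2304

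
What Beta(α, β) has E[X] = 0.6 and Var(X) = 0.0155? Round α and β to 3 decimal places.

α = 8.690, β = 5.794

Let s = α+β. The Beta variance is μ(1−μ)/(s+1).
So s+1 = μ(1−μ)/σ² = (0.6×0.4)/0.0155 = 0.24/0.0155 = 15.4839, giving s = 14.4839.
Then α = μs = 0.6×14.4839 = 8.690 and β = (1−μ)s = 0.4×14.4839 = 5.794.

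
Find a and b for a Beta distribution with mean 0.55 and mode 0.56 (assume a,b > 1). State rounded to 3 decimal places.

a = 6.600, b = 5.400

With s = a+b: μ = a/s and mode = (a−1)/(s−2). Eliminating a = μs,
μs − 1 = m(s−2) ⇒ s(μ−m) = 1−2m ⇒ s = -0.12/-0.01 = 12.0000.
So a = μs = 6.600, b = (1−μ)s = 5.400.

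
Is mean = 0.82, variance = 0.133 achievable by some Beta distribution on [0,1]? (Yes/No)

Yes

For any Beta, Var(X) < E[X]·(1−E[X]).
Here μ(1−μ) = 0.82×0.18 = 0.1476, and 0.133 < 0.1476.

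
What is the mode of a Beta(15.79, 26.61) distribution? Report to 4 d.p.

0.3661

The density x^(α−1)(1−x)^(β−1) is maximised at (α−1)/(α+β−2) = 14.79/40.40 = 0.3661.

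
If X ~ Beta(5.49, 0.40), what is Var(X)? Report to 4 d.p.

0.0092

α+β = 5.89 and αβ = 2.1960, so Var = αβ/[(α+β)²(α+β+1)] = 2.1960/239.028569 = 0.0092.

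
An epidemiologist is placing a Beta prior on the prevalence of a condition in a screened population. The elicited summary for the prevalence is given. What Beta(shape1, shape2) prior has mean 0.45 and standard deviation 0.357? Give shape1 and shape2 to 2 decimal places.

Variance = 0.357² = 0.127449. The moment-matching identity shape1+shape2 = μ(1−μ)/Var − 1 gives
shape1+shape2 = 0.2475/0.127449 − 1 = 0.9420, so shape1 = μ·0.9420 = 0.42 and shape2 = (1−μ)·0.9420 = 0.52.

shape1 = 0.42, shape2 = 0.52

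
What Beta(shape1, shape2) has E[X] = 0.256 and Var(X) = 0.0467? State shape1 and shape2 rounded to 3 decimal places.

shape1 = 0.788, shape2 = 2.290

By moment matching, shape1+shape2 = μ(1−μ)/σ² − 1 = (0.256·0.744)/0.0467 − 1 = 4.0785 − 1 = 3.0785.
Since shape1/(shape1+shape2) = μ, shape1 = 0.256·3.0785 = 0.788 and shape2 = 0.744·3.0785 = 2.290.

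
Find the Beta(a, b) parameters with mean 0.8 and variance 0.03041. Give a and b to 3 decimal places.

a = 3.409, b = 0.852

Write ν = a+b; then a = μν and Var = μ(1−μ)/(ν+1).
ν = μ(1−μ)/Var − 1 = 0.16/0.03041 − 1 = 4.2614.
a = 0.8·4.2614 = 3.409, b = 0.2·4.2614 = 0.852.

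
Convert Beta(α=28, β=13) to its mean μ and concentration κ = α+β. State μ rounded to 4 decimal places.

μ = 0.6829, κ = 41

κ = α+β = 28+13 = 41; μ = α/κ = 28/41 = 0.6829.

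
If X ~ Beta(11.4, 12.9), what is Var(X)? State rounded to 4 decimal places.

μ = 11.4/24.3 = 0.469136; Var = μ(1−μ)/(α+β+1) = 0.2490474/25.3 = 0.0098.

0.0098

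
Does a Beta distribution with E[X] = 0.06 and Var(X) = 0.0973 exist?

The Beta variance bound is σ² < μ(1−μ).
Here μ(1−μ) = 0.06×0.94 = 0.0564, and 0.0973 ≥ 0.0564.

No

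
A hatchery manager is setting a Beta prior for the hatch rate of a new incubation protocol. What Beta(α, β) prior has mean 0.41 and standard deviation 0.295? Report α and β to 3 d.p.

α = 0.730, β = 1.050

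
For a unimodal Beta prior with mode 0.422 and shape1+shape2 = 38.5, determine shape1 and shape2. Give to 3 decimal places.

Mode = (shape1−1)/(κ−2) with κ = shape1+shape2, so shape1−1 = 0.422·36.5 = 15.403.
shape1 = 16.403; shape2 = κ − shape1 = 22.097.

shape1 = 16.403, shape2 = 22.097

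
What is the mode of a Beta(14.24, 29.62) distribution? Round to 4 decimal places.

0.3163

With α,β > 1, mode = (α−1)/(α+β−2) = 13.24/41.86 = 0.3163.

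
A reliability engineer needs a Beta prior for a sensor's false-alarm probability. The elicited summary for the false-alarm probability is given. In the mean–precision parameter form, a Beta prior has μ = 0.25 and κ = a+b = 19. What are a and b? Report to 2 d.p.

a = 4.75, b = 14.25

Split κ in proportion μ : (1−μ): a = 0.25·19 = 4.75, b = 19 − 4.75 = 14.25.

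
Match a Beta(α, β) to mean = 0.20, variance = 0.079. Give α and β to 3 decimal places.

α = 0.205, β = 0.820

Let s = α+β. The Beta variance is μ(1−μ)/(s+1).
So s+1 = μ(1−μ)/σ² = (0.20×0.80)/0.079 = 0.1600/0.079 = 2.0253, giving s = 1.0253.
Then α = μs = 0.20×1.0253 = 0.205 and β = (1−μ)s = 0.80×1.0253 = 0.820.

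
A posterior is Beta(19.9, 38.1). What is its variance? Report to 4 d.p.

α+β = 58.0 and αβ = 758.19, so Var = αβ/[(α+β)²(α+β+1)] = 758.19/198476.000 = 0.0038.

0.0038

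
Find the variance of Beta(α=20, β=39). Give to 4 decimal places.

0.0037

μ = 20/59 = 0.338983; Var = μ(1−μ)/(α+β+1) = 0.2240735/60 = 0.0037.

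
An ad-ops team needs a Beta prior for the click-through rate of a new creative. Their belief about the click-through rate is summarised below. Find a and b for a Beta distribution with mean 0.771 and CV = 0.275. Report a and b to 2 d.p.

a = 2.26, b = 0.67

σ = CV·μ = 0.275×0.771 = 0.21203, so σ² = 0.044955.
s+1 = μ(1−μ)/σ² = 0.176559/0.044955 = 3.9275, so s = a+b = 2.9275.
a = μs = 2.26, b = (1−μ)s = 0.67.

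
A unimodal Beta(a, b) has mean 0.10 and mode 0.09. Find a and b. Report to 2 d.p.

Let s = a+b. Mean gives a = μs = 0.10s; mode gives (a−1)/(s−2) = 0.09.
Substituting: 0.10s − 1 = 0.09(s−2) = 0.09s − 0.18, so 0.01s = 0.82 and s = 82.0000.
Then a = 0.10×82.0000 = 8.20 and b = s−a = 73.80.

a = 8.20, b = 73.80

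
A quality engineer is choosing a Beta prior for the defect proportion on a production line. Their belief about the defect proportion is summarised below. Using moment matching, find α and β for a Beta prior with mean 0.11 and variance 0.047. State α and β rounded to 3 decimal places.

α = 0.119, β = 0.964

Let s = α+β. The Beta variance is μ(1−μ)/(s+1).
So s+1 = μ(1−μ)/σ² = (0.11×0.89)/0.047 = 0.0979/0.047 = 2.0830, giving s = 1.0830.
Then α = μs = 0.11×1.0830 = 0.119 and β = (1−μ)s = 0.89×1.0830 = 0.964.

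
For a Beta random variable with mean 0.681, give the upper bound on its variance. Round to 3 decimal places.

0.217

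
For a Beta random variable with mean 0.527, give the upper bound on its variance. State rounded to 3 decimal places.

Var = μ(1−μ)/(α+β+1), which approaches μ(1−μ) as α+β → 0.
So the supremum is μ(1−μ) = 0.527×0.473 = 0.249.

0.249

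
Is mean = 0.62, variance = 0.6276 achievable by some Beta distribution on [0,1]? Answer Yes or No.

No

For any Beta, Var(X) < E[X]·(1−E[X]).
Here μ(1−μ) = 0.62×0.38 = 0.2356, and 0.6276 ≥ 0.2356.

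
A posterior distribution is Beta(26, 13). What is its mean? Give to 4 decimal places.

E[X] = α/(α+β) = 26/39 = 0.6667.

0.6667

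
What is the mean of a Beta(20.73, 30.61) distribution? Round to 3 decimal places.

The Beta mean is α/(α+β) = 20.73/(20.73+30.61) = 0.404.

0.404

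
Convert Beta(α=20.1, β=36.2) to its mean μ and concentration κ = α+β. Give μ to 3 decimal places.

μ = 0.357, κ = 56.3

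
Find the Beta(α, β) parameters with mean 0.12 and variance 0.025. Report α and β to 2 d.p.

Write ν = α+β; then α = μν and Var = μ(1−μ)/(ν+1).
ν = μ(1−μ)/Var − 1 = 0.1056/0.025 − 1 = 3.2240.
α = 0.12·3.2240 = 0.39, β = 0.88·3.2240 = 2.84.

α = 0.39, β = 2.84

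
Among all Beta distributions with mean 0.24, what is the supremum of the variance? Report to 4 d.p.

Var = μ(1−μ)/(α+β+1), which approaches μ(1−μ) as α+β → 0.
So the supremum is μ(1−μ) = 0.24×0.76 = 0.1824.

0.1824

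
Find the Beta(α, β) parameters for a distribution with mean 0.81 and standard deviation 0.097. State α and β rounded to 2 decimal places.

α = 12.44, β = 2.92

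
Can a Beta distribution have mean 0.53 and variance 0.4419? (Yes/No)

No

For any Beta, Var(X) < E[X]·(1−E[X]).
Here μ(1−μ) = 0.53×0.47 = 0.2491, and 0.4419 ≥ 0.2491.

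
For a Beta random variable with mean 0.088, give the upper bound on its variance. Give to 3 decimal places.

For fixed mean μ the Beta variance is μ(1−μ)/(α+β+1), increasing as α+β decreases.
Its least upper bound (not attained) is μ(1−μ) = 0.088·0.912 = 0.080.

0.080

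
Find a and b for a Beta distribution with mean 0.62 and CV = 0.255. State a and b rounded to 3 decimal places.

a = 5.224, b = 3.202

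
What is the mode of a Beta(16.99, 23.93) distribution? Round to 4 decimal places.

0.4108

The density x^(α−1)(1−x)^(β−1) is maximised at (α−1)/(α+β−2) = 15.99/38.92 = 0.4108.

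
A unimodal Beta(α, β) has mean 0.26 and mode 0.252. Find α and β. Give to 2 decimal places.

With s = α+β: μ = α/s and mode = (α−1)/(s−2). Eliminating α = μs,
μs − 1 = m(s−2) ⇒ s(μ−m) = 1−2m ⇒ s = 0.496/0.008 = 62.0000.
So α = μs = 16.12, β = (1−μ)s = 45.88.

α = 16.12, β = 45.88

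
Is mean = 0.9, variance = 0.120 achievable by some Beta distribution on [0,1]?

For any Beta, Var(X) < E[X]·(1−E[X]).
Here μ(1−μ) = 0.9×0.1 = 0.09, and 0.120 ≥ 0.09.

No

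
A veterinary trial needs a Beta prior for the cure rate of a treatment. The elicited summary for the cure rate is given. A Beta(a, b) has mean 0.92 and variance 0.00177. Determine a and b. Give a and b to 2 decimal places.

a = 37.34, b = 3.25

By moment matching, a+b = μ(1−μ)/σ² − 1 = (0.92·0.08)/0.00177 − 1 = 41.5819 − 1 = 40.5819.
Since a/(a+b) = μ, a = 0.92·40.5819 = 37.34 and b = 0.08·40.5819 = 3.25.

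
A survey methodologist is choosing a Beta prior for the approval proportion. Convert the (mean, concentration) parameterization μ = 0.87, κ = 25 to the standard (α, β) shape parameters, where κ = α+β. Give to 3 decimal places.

α = μκ = 0.87×25 = 21.750 and β = (1−μ)κ = 0.13×25 = 3.250.

α = 21.750, β = 3.250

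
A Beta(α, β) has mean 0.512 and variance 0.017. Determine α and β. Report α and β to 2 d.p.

α = 7.01, β = 6.68

Let s = α+β. The Beta variance is μ(1−μ)/(s+1).
So s+1 = μ(1−μ)/σ² = (0.512×0.488)/0.017 = 0.249856/0.017 = 14.6974, giving s = 13.6974.
Then α = μs = 0.512×13.6974 = 7.01 and β = (1−μ)s = 0.488×13.6974 = 6.68.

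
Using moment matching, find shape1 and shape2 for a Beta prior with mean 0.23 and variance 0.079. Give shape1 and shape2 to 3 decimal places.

shape1 = 0.286, shape2 = 0.956

Let s = shape1+shape2. The Beta variance is μ(1−μ)/(s+1).
So s+1 = μ(1−μ)/σ² = (0.23×0.77)/0.079 = 0.1771/0.079 = 2.2418, giving s = 1.2418.
Then shape1 = μs = 0.23×1.2418 = 0.286 and shape2 = (1−μ)s = 0.77×1.2418 = 0.956.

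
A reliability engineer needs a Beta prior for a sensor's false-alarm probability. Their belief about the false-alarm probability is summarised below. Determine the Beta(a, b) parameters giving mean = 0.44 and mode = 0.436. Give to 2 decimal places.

With s = a+b: μ = a/s and mode = (a−1)/(s−2). Eliminating a = μs,
μs − 1 = m(s−2) ⇒ s(μ−m) = 1−2m ⇒ s = 0.128/0.004 = 32.0000.
So a = μs = 14.08, b = (1−μ)s = 17.92.

a = 14.08, b = 17.92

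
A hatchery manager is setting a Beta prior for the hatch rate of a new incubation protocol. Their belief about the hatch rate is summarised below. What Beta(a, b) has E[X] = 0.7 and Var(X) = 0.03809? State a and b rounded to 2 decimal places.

Let s = a+b. The Beta variance is μ(1−μ)/(s+1).
So s+1 = μ(1−μ)/σ² = (0.7×0.3)/0.03809 = 0.21/0.03809 = 5.5133, giving s = 4.5133.
Then a = μs = 0.7×4.5133 = 3.16 and b = (1−μ)s = 0.3×4.5133 = 1.35.

a = 3.16, b = 1.35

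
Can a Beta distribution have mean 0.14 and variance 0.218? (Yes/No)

No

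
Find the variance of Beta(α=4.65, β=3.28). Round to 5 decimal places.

Var = αβ/[(α+β)²(α+β+1)] = (4.65×3.28)/(7.93²×8.93) = 15.2520/561.562157 = 0.02716.

0.02716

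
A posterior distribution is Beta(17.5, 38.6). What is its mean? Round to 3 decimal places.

0.312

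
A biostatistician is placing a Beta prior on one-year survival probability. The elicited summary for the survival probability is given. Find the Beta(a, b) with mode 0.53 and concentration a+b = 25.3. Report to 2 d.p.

a = 13.35, b = 11.95

Since the density peak of Beta(a,b) is at (a−1)/(a+b−2),
a = 1 + 0.53(25.3−2) = 13.35 and b = 25.3 − 13.35 = 11.95.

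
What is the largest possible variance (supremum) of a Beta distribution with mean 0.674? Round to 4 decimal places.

0.2197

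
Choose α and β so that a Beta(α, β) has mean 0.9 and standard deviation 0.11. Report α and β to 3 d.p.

Variance = 0.11² = 0.0121. The moment-matching identity α+β = μ(1−μ)/Var − 1 gives
α+β = 0.09/0.0121 − 1 = 6.4380, so α = μ·6.4380 = 5.794 and β = (1−μ)·6.4380 = 0.644.

α = 5.794, β = 0.644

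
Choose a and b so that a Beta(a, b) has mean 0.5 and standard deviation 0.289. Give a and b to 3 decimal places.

σ² = 0.289² = 0.083521.
With s = a+b, Var = μ(1−μ)/(s+1), so s+1 = (0.5×0.5)/0.083521 = 2.9933 and s = 1.9933.
a = μs = 0.997, b = (1−μ)s = 0.997.

a = 0.997, b = 0.997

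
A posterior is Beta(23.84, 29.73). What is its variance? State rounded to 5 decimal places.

0.00453

Var = αβ/[(α+β)²(α+β+1)] = (23.84×29.73)/(53.57²×54.57) = 708.7632/156601.979193 = 0.00453.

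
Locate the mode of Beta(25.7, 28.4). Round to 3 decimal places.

0.474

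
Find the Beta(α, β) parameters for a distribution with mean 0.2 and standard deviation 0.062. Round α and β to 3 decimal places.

α = 8.125, β = 32.499

Variance = 0.062² = 0.003844. The moment-matching identity α+β = μ(1−μ)/Var − 1 gives
α+β = 0.16/0.003844 − 1 = 40.6233, so α = μ·40.6233 = 8.125 and β = (1−μ)·40.6233 = 32.499.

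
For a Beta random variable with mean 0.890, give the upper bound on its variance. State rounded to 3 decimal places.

0.098

For fixed mean μ the Beta variance is μ(1−μ)/(α+β+1), increasing as α+β decreases.
Its least upper bound (not attained) is μ(1−μ) = 0.890·0.110 = 0.098.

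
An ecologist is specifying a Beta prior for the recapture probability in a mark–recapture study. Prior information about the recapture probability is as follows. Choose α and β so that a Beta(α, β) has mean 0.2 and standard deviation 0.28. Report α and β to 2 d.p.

α = 0.21, β = 0.83

Variance = 0.28² = 0.0784. The moment-matching identity α+β = μ(1−μ)/Var − 1 gives
α+β = 0.16/0.0784 − 1 = 1.0408, so α = μ·1.0408 = 0.21 and β = (1−μ)·1.0408 = 0.83.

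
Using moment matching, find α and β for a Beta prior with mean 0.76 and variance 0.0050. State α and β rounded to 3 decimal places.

α = 26.965, β = 8.515

By moment matching, α+β = μ(1−μ)/σ² − 1 = (0.76·0.24)/0.0050 − 1 = 36.4800 − 1 = 35.4800.
Since α/(α+β) = μ, α = 0.76·35.4800 = 26.965 and β = 0.24·35.4800 = 8.515.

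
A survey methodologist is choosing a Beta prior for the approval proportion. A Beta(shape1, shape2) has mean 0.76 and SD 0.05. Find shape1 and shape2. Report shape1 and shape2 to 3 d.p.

Variance = 0.05² = 0.0025. The moment-matching identity shape1+shape2 = μ(1−μ)/Var − 1 gives
shape1+shape2 = 0.1824/0.0025 − 1 = 71.9600, so shape1 = μ·71.9600 = 54.690 and shape2 = (1−μ)·71.9600 = 17.270.

shape1 = 54.690, shape2 = 17.270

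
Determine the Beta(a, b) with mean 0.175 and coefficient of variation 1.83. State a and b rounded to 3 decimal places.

Var = (CV·μ)² = (1.83×0.175)² = 0.102560.
a+b = μ(1−μ)/Var − 1 = 0.144375/0.102560 − 1 = 0.4077.
Thus a = 0.175·0.4077 = 0.071 and b = 0.825·0.4077 = 0.336.

a = 0.071, b = 0.336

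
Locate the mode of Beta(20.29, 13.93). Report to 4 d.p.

With α,β > 1, mode = (α−1)/(α+β−2) = 19.29/32.22 = 0.5987.

0.5987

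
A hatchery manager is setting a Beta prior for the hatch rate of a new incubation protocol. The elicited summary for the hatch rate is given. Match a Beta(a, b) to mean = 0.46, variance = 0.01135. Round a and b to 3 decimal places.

a = 9.607, b = 11.278

By moment matching, a+b = μ(1−μ)/σ² − 1 = (0.46·0.54)/0.01135 − 1 = 21.8855 − 1 = 20.8855.
Since a/(a+b) = μ, a = 0.46·20.8855 = 9.607 and b = 0.54·20.8855 = 11.278.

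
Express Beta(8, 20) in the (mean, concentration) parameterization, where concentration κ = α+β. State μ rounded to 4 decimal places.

μ = 0.2857, κ = 28

κ = α+β = 8+20 = 28; μ = α/κ = 8/28 = 0.2857.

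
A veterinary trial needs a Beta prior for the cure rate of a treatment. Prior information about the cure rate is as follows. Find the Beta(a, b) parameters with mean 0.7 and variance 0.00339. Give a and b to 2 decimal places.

a = 42.66, b = 18.28

Write ν = a+b; then a = μν and Var = μ(1−μ)/(ν+1).
ν = μ(1−μ)/Var − 1 = 0.21/0.00339 − 1 = 60.9469.
a = 0.7·60.9469 = 42.66, b = 0.3·60.9469 = 18.28.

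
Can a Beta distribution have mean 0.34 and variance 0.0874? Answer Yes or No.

For any Beta, Var(X) < E[X]·(1−E[X]).
Here μ(1−μ) = 0.34×0.66 = 0.2244, and 0.0874 < 0.2244.

Yes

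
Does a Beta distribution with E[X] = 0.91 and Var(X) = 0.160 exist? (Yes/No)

No

The Beta variance bound is σ² < μ(1−μ).
Here μ(1−μ) = 0.91×0.09 = 0.0819, and 0.160 ≥ 0.0819.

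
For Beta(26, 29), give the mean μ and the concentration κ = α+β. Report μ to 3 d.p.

μ = 0.473, κ = 55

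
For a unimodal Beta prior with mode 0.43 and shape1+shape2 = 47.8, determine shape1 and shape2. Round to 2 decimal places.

shape1 = 20.69, shape2 = 27.11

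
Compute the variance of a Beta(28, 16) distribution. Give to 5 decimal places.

0.00514

α+β = 44 and αβ = 448, so Var = αβ/[(α+β)²(α+β+1)] = 448/87120 = 0.00514.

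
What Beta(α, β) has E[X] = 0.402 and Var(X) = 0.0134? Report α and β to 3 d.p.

α = 6.810, β = 10.130

Let s = α+β. The Beta variance is μ(1−μ)/(s+1).
So s+1 = μ(1−μ)/σ² = (0.402×0.598)/0.0134 = 0.240396/0.0134 = 17.9400, giving s = 16.9400.
Then α = μs = 0.402×16.9400 = 6.810 and β = (1−μ)s = 0.598×16.9400 = 10.130.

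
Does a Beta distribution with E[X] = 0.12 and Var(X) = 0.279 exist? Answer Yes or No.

No

For any Beta, Var(X) < E[X]·(1−E[X]).
Here μ(1−μ) = 0.12×0.88 = 0.1056, and 0.279 ≥ 0.1056.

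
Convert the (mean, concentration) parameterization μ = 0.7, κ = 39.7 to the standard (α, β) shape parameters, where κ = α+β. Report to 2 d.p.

α = 27.79, β = 11.91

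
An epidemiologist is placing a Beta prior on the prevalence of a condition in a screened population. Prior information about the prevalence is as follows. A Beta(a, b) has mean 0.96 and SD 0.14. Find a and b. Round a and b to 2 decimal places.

σ² = 0.14² = 0.0196.
With s = a+b, Var = μ(1−μ)/(s+1), so s+1 = (0.96×0.04)/0.0196 = 1.9592 and s = 0.9592.
a = μs = 0.92, b = (1−μ)s = 0.04.

a = 0.92, b = 0.04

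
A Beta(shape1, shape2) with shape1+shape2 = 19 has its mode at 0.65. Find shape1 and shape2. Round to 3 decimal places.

shape1 = 12.050, shape2 = 6.950

Since the density peak of Beta(shape1,shape2) is at (shape1−1)/(shape1+shape2−2),
shape1 = 1 + 0.65(19−2) = 12.050 and shape2 = 19 − 12.050 = 6.950.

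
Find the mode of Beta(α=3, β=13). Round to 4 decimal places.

0.1429

The density x^(α−1)(1−x)^(β−1) is maximised at (α−1)/(α+β−2) = 2/14 = 0.1429.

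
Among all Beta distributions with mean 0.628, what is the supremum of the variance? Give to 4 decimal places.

0.2336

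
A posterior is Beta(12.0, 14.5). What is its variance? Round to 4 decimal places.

0.0090

μ = 12.0/26.5 = 0.452830; Var = μ(1−μ)/(α+β+1) = 0.2477750/27.5 = 0.0090.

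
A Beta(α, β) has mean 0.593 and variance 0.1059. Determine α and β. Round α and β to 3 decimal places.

α = 0.758, β = 0.521

Write ν = α+β; then α = μν and Var = μ(1−μ)/(ν+1).
ν = μ(1−μ)/Var − 1 = 0.241351/0.1059 − 1 = 1.2790.
α = 0.593·1.2790 = 0.758, β = 0.407·1.2790 = 0.521.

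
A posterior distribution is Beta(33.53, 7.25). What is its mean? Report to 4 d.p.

0.8222

E[X] = α/(α+β) = 33.53/40.78 = 0.8222.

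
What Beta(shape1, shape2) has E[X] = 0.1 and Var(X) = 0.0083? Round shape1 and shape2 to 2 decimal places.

shape1 = 0.98, shape2 = 8.86

Write ν = shape1+shape2; then shape1 = μν and Var = μ(1−μ)/(ν+1).
ν = μ(1−μ)/Var − 1 = 0.09/0.0083 − 1 = 9.8434.
shape1 = 0.1·9.8434 = 0.98, shape2 = 0.9·9.8434 = 8.86.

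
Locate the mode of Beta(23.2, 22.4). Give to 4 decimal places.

0.5092

With α,β > 1, mode = (α−1)/(α+β−2) = 22.2/43.6 = 0.5092.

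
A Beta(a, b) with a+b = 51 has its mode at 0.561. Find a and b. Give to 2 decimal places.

a = 28.49, b = 22.51

For a,b>1 the mode is (a−1)/(a+b−2), so a = mode·(κ−2)+1 = 0.561×49+1 = 28.49.
And b = (1−mode)·(κ−2)+1 = 0.439×49+1 = 22.51.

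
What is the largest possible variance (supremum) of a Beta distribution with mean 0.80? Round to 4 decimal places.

0.1600

For fixed mean μ the Beta variance is μ(1−μ)/(α+β+1), increasing as α+β decreases.
Its least upper bound (not attained) is μ(1−μ) = 0.80·0.20 = 0.1600.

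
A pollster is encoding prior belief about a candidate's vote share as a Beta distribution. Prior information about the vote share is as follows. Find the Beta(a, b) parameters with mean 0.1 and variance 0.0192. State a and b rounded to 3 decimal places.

Write ν = a+b; then a = μν and Var = μ(1−μ)/(ν+1).
ν = μ(1−μ)/Var − 1 = 0.09/0.0192 − 1 = 3.6875.
a = 0.1·3.6875 = 0.369, b = 0.9·3.6875 = 3.319.

a = 0.369, b = 3.319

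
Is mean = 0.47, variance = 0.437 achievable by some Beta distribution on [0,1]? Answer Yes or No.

For any Beta, Var(X) < E[X]·(1−E[X]).
Here μ(1−μ) = 0.47×0.53 = 0.2491, and 0.437 ≥ 0.2491.

No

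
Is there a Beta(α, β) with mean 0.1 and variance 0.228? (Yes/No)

For any Beta, Var(X) < E[X]·(1−E[X]).
Here μ(1−μ) = 0.1×0.9 = 0.09, and 0.228 ≥ 0.09.

No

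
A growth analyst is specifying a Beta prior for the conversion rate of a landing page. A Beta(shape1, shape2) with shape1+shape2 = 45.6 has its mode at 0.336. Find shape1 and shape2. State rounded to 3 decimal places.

Mode = (shape1−1)/(κ−2) with κ = shape1+shape2, so shape1−1 = 0.336·43.6 = 14.650.
shape1 = 15.650; shape2 = κ − shape1 = 29.950.

shape1 = 15.650, shape2 = 29.950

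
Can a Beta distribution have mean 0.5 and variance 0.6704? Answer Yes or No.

A Beta with mean μ has variance μ(1−μ)/(α+β+1) < μ(1−μ).
Here μ(1−μ) = 0.5×0.5 = 0.25, and 0.6704 ≥ 0.25.

No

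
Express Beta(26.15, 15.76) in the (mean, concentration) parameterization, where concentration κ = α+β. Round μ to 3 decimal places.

μ = 0.624, κ = 41.91

κ = α+β = 26.15+15.76 = 41.91; μ = α/κ = 26.15/41.91 = 0.624.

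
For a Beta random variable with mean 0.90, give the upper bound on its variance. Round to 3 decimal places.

Var = μ(1−μ)/(α+β+1), which approaches μ(1−μ) as α+β → 0.
So the supremum is μ(1−μ) = 0.90×0.10 = 0.090.

0.090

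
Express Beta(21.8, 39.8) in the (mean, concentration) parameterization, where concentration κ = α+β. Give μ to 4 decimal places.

μ = 0.3539, κ = 61.6

κ = α+β = 21.8+39.8 = 61.6; μ = α/κ = 21.8/61.6 = 0.3539.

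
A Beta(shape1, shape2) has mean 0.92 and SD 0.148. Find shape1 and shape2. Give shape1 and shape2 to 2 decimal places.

shape1 = 2.17, shape2 = 0.19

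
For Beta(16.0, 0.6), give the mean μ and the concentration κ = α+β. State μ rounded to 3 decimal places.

κ = α+β = 16.0+0.6 = 16.6; μ = α/κ = 16.0/16.6 = 0.964.

μ = 0.964, κ = 16.6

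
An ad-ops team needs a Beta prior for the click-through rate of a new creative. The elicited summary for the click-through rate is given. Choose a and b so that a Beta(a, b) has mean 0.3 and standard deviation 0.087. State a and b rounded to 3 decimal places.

a = 8.023, b = 18.721

σ² = 0.087² = 0.007569.
With s = a+b, Var = μ(1−μ)/(s+1), so s+1 = (0.3×0.7)/0.007569 = 27.7447 and s = 26.7447.
a = μs = 8.023, b = (1−μ)s = 18.721.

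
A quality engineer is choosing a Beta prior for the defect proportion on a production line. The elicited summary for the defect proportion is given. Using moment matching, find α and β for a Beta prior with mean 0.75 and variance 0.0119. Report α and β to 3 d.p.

α = 11.067, β = 3.689

Write ν = α+β; then α = μν and Var = μ(1−μ)/(ν+1).
ν = μ(1−μ)/Var − 1 = 0.1875/0.0119 − 1 = 14.7563.
α = 0.75·14.7563 = 11.067, β = 0.25·14.7563 = 3.689.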